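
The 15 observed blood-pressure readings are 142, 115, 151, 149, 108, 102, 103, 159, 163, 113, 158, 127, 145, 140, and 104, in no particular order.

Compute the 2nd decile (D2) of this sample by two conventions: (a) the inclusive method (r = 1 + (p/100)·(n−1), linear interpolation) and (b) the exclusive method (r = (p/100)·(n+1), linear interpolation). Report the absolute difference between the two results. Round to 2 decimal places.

Sorted: 102, 103, 104, 108, 113, 115, 127, 140, 142, 145, 149, 151, 158, 159, 163.
n = 15.
(a) r = 3.8; between ranks 3 (104) and 4 (108): 107.2.
(b) r = 3.2; between ranks 3 (104) and 4 (108): 104.8.
|107.2 − 104.8| = 2.4.

2.40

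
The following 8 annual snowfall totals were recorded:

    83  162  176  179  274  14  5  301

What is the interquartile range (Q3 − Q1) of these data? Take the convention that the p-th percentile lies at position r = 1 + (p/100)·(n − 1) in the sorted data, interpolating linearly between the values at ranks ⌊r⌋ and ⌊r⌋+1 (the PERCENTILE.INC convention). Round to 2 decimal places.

137.00

Sorted: 5, 14, 83, 162, 176, 179, 274, 301.
n = 8.
P25: r = 2.75; ranks 2–3 are 14, 83; interpolating gives 65.75.
P75: r = 6.25; ranks 6–7 are 179, 274; interpolating gives 202.75.
Difference: 202.75 − 65.75 = 137.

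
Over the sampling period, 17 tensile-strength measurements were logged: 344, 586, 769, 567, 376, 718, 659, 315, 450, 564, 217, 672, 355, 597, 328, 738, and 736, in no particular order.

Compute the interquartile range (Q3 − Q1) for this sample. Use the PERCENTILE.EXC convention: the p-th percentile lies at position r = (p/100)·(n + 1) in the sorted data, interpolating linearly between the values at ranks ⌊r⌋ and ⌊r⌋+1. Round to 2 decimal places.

345.50

Sorted: 217, 315, 328, 344, 355, 376, 450, 564, 567, 586, 597, 659, 672, 718, 736, 738, 769.
n = 17.
P25: r = 4.5; ranks 4–5 are 344, 355; interpolating gives 349.5.
P75: r = 13.5; ranks 13–14 are 672, 718; interpolating gives 695.
Difference: 695 − 349.5 = 345.5.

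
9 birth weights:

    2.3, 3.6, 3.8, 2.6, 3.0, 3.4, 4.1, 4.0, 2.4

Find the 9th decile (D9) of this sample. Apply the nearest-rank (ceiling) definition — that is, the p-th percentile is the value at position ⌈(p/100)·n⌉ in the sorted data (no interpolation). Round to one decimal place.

Sorted: 2.3, 2.4, 2.6, 3.0, 3.4, 3.6, 3.8, 4.0, 4.1.
n = 9.
Position = ⌈90/100 · 9⌉ = ⌈8.1⌉ = 9.
The value at rank 9 is 4.1.

4.1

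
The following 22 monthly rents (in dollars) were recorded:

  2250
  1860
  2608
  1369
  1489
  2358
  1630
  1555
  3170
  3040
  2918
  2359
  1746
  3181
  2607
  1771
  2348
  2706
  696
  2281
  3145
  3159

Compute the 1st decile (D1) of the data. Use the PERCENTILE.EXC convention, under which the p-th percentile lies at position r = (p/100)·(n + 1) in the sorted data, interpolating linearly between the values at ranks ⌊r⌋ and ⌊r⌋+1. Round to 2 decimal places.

Sorted: 696, 1369, 1489, 1555, 1630, 1746, 1771, 1860, 2250, 2281, 2348, 2358, 2359, 2607, 2608, 2706, 2918, 3040, 3145, 3159, 3170, 3181.
n = 22.
r = (10/100)·(22 + 1) = 2.3.
Rank 2 is 1369 and rank 3 is 1489.
Interpolate: 1369 + 0.3·(1489 − 1369) = 1369 + 0.3·120 = 1405.

1405.00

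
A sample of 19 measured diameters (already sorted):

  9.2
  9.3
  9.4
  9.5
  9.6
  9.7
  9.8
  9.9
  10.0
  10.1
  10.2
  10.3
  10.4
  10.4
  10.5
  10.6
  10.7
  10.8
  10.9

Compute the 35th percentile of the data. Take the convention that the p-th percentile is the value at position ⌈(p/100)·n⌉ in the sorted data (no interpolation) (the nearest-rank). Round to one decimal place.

n = 19.
Position = ⌈35/100 · 19⌉ = ⌈6.65⌉ = 7.
The value at rank 7 is 9.8.

9.8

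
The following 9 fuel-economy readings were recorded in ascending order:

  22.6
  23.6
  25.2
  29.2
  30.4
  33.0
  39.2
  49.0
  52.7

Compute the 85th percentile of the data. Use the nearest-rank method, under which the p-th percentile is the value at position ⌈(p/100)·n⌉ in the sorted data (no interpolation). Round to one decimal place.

49.0

n = 9.
Position = ⌈85/100 · 9⌉ = ⌈7.65⌉ = 8.
The value at rank 8 is 49.0.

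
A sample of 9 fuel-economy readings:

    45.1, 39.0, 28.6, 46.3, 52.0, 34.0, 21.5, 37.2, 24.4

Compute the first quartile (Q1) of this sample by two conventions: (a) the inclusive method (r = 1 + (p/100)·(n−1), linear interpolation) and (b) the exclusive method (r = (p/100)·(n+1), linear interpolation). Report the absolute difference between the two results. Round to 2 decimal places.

2.10

Sorted: 21.5, 24.4, 28.6, 34.0, 37.2, 39.0, 45.1, 46.3, 52.0.
n = 9.
(a) r = 3 → value at rank 3 = 28.6.
(b) r = 2.5; between ranks 2 (24.4) and 3 (28.6): 26.5.
|28.6 − 26.5| = 2.1.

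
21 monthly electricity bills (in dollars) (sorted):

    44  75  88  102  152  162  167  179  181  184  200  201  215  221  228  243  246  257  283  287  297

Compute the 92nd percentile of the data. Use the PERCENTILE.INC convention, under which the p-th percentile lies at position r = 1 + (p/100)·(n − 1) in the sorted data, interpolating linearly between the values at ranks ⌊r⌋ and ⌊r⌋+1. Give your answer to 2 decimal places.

n = 21.
r = 1 + (92/100)·(21 − 1) = 1 + 18.4 = 19.4.
Rank 19 is 283 and rank 20 is 287.
Interpolate: 283 + 0.4·(287 − 283) = 283 + 0.4·4 = 284.6.

284.60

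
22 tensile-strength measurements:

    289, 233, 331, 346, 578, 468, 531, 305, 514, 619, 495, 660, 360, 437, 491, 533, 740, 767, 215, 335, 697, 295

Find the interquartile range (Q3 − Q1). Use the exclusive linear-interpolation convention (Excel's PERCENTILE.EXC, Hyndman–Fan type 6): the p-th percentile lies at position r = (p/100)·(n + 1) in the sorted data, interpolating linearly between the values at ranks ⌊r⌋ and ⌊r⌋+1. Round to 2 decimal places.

Sorted: 215, 233, 289, 295, 305, 331, 335, 346, 360, 437, 468, 491, 495, 514, 531, 533, 578, 619, 660, 697, 740, 767.
n = 22.
P25: r = 5.75; ranks 5–6 are 305, 331; interpolating gives 324.5.
P75: r = 17.25; ranks 17–18 are 578, 619; interpolating gives 588.25.
Difference: 588.25 − 324.5 = 263.75.

263.75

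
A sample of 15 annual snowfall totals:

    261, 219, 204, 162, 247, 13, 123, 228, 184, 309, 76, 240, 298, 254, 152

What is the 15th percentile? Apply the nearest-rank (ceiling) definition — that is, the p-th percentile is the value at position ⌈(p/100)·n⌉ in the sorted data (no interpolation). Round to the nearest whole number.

Sorted: 13, 76, 123, 152, 162, 184, 204, 219, 228, 240, 247, 254, 261, 298, 309.
n = 15.
Position = ⌈15/100 · 15⌉ = ⌈2.25⌉ = 3.
The value at rank 3 is 123.

123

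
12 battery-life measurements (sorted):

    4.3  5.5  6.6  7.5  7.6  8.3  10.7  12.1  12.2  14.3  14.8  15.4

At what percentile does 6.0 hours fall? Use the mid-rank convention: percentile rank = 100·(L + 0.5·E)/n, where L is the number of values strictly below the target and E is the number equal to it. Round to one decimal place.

Count below 6.0: L = 2; count equal: E = 0; n = 12.
Percentile rank = 100·(2 + 0.5·0)/12 = 100·2/12 = 16.67.

16.7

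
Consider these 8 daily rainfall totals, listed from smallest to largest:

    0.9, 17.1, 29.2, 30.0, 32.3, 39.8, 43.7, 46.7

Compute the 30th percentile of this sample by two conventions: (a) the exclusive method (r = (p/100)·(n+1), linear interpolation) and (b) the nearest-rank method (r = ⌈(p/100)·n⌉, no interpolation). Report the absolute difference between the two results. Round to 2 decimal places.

n = 8.
(a) r = 2.7; between ranks 2 (17.1) and 3 (29.2): 25.57.
(b) the nearest-rank method: rank 3 → 29.2.
|25.57 − 29.2| = 3.63.

3.63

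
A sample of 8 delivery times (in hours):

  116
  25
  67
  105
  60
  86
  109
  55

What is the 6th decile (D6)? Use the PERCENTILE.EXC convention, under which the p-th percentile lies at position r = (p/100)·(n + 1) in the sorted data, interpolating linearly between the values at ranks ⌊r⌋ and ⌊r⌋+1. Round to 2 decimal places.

93.60

Sorted: 25, 55, 60, 67, 86, 105, 109, 116.
n = 8.
r = (60/100)·(8 + 1) = 5.4.
Rank 5 is 86 and rank 6 is 105.
Interpolate: 86 + 0.4·(105 − 86) = 86 + 0.4·19 = 93.6.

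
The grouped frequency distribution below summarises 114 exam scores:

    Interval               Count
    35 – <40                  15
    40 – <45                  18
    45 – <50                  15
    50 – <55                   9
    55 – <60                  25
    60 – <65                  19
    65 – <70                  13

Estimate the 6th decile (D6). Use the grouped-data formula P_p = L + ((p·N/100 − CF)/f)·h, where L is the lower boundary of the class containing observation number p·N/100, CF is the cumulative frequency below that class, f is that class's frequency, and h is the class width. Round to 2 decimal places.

57.28

N = 114; target position k = 60/100 · 114 = 68.4.
Cumulative frequencies: 15, 33, 48, 57, 82, 101, 114.
Observation 68.4 falls in the class 55 – <60.
L = 55, CF = 57, f = 25, h = 5.
P60 = 55 + ((68.4 − 57)/25)·5 = 55 + 2.28 = 57.28.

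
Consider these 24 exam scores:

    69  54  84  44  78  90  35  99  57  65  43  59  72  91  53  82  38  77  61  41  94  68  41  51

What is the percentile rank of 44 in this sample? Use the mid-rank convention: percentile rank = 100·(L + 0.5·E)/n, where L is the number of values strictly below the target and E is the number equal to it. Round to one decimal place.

Sorted: 35, 38, 41, 41, 43, 44, 51, 53, 54, 57, 59, 61, 65, 68, 69, 72, 77, 78, 82, 84, 90, 91, 94, 99.
Count below 44: L = 5; count equal: E = 1; n = 24.
Percentile rank = 100·(5 + 0.5·1)/24 = 100·5.5/24 = 22.92.

22.9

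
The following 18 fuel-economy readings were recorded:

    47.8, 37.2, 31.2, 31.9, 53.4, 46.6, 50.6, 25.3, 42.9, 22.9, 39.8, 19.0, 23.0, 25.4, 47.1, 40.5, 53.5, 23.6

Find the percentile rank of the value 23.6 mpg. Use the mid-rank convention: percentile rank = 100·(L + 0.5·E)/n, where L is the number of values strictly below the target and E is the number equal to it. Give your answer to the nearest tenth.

19.4

Sorted: 19.0, 22.9, 23.0, 23.6, 25.3, 25.4, 31.2, 31.9, 37.2, 39.8, 40.5, 42.9, 46.6, 47.1, 47.8, 50.6, 53.4, 53.5.
Count below 23.6: L = 3; count equal: E = 1; n = 18.
Percentile rank = 100·(3 + 0.5·1)/18 = 100·3.5/18 = 19.44.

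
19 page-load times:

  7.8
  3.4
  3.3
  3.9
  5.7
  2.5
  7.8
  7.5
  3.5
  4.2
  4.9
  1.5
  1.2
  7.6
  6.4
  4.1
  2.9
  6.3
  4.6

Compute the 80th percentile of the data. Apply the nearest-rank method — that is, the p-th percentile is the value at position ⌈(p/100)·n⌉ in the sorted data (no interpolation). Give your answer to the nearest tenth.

7.5

Sorted: 1.2, 1.5, 2.5, 2.9, 3.3, 3.4, 3.5, 3.9, 4.1, 4.2, 4.6, 4.9, 5.7, 6.3, 6.4, 7.5, 7.6, 7.8, 7.8.
n = 19.
Position = ⌈80/100 · 19⌉ = ⌈15.2⌉ = 16.
The value at rank 16 is 7.5.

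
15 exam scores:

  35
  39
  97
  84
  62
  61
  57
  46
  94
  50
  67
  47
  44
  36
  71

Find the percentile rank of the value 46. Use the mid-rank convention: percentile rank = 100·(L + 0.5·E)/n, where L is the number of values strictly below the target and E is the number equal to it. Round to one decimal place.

30.0

Sorted: 35, 36, 39, 44, 46, 47, 50, 57, 61, 62, 67, 71, 84, 94, 97.
Count below 46: L = 4; count equal: E = 1; n = 15.
Percentile rank = 100·(4 + 0.5·1)/15 = 100·4.5/15 = 30.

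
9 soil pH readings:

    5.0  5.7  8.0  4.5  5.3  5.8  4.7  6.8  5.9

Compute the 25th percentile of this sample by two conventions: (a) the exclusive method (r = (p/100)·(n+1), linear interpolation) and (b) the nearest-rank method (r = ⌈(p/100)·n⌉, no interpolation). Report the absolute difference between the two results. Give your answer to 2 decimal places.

Sorted: 4.5, 4.7, 5.0, 5.3, 5.7, 5.8, 5.9, 6.8, 8.0.
n = 9.
(a) r = 2.5; between ranks 2 (4.7) and 3 (5.0): 4.85.
(b) the nearest-rank method: rank 3 → 5.
|4.85 − 5| = 0.15.

0.15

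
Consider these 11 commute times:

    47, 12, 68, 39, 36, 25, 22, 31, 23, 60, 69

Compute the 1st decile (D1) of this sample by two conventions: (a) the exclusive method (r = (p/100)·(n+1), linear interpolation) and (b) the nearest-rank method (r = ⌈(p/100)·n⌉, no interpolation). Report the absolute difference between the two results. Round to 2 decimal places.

8.00

Sorted: 12, 22, 23, 25, 31, 36, 39, 47, 60, 68, 69.
n = 11.
(a) r = 1.2; between ranks 1 (12) and 2 (22): 14.
(b) the nearest-rank method: rank 2 → 22.
|14 − 22| = 8.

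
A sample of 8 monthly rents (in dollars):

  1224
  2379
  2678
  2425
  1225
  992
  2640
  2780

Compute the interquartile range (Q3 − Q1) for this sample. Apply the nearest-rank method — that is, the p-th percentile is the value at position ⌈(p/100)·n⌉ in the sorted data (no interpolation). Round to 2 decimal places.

1416.00

Sorted: 992, 1224, 1225, 2379, 2425, 2640, 2678, 2780.
n = 8.
P25: rank ⌈25/100·8⌉ = 2 → 1224.
P75: rank ⌈75/100·8⌉ = 6 → 2640.
Difference: 2640 − 1224 = 1416.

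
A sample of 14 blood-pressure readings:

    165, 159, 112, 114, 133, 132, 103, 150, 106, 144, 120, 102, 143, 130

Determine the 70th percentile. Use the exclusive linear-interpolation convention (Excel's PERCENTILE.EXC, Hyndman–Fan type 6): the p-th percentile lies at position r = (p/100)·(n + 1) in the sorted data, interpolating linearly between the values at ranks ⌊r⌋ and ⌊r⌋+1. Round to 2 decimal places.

143.50

Sorted: 102, 103, 106, 112, 114, 120, 130, 132, 133, 143, 144, 150, 159, 165.
n = 14.
r = (70/100)·(14 + 1) = 10.5.
Rank 10 is 143 and rank 11 is 144.
Interpolate: 143 + 0.5·(144 − 143) = 143 + 0.5·1 = 143.5.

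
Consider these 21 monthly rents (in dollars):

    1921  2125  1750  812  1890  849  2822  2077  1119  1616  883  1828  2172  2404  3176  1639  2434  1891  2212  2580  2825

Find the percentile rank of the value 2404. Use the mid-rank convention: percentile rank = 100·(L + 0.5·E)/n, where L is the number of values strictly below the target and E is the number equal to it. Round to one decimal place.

Sorted: 812, 849, 883, 1119, 1616, 1639, 1750, 1828, 1890, 1891, 1921, 2077, 2125, 2172, 2212, 2404, 2434, 2580, 2822, 2825, 3176.
Count below 2404: L = 15; count equal: E = 1; n = 21.
Percentile rank = 100·(15 + 0.5·1)/21 = 100·15.5/21 = 73.81.

73.8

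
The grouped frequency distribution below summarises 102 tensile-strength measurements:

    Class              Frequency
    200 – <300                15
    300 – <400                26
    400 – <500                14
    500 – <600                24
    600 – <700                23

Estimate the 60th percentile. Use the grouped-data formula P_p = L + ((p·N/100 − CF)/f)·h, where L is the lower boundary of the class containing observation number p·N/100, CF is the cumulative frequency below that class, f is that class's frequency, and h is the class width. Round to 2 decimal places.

N = 102; target position k = 60/100 · 102 = 61.2.
Cumulative frequencies: 15, 41, 55, 79, 102.
Observation 61.2 falls in the class 500 – <600.
L = 500, CF = 55, f = 24, h = 100.
P60 = 500 + ((61.2 − 55)/24)·100 = 500 + 25.8333 = 525.833.

525.83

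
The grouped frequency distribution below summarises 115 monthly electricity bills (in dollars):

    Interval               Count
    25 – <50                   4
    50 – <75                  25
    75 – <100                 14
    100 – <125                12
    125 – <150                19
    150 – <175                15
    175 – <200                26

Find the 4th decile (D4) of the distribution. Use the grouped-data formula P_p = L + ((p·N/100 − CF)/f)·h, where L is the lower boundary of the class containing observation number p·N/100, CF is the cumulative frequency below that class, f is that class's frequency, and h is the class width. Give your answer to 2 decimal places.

106.25

N = 115; target position k = 40/100 · 115 = 46.
Cumulative frequencies: 4, 29, 43, 55, 74, 89, 115.
Observation 46 falls in the class 100 – <125.
L = 100, CF = 43, f = 12, h = 25.
P40 = 100 + ((46 − 43)/12)·25 = 100 + 6.25 = 106.25.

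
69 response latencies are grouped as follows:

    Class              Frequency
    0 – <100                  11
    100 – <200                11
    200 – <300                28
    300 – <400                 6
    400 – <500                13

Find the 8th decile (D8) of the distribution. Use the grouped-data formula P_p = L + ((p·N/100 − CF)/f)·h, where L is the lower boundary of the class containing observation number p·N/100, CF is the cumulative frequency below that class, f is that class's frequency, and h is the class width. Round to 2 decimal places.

386.67

N = 69; target position k = 80/100 · 69 = 55.2.
Cumulative frequencies: 11, 22, 50, 56, 69.
Observation 55.2 falls in the class 300 – <400.
L = 300, CF = 50, f = 6, h = 100.
P80 = 300 + ((55.2 − 50)/6)·100 = 300 + 86.6667 = 386.667.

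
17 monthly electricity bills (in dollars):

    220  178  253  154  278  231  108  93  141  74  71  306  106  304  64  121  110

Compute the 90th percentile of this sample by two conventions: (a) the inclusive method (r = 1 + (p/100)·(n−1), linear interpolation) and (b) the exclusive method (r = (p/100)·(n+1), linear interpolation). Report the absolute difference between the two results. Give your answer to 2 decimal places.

Sorted: 64, 71, 74, 93, 106, 108, 110, 121, 141, 154, 178, 220, 231, 253, 278, 304, 306.
n = 17.
(a) r = 15.4; between ranks 15 (278) and 16 (304): 288.4.
(b) r = 16.2; between ranks 16 (304) and 17 (306): 304.4.
|288.4 − 304.4| = 16.

16.00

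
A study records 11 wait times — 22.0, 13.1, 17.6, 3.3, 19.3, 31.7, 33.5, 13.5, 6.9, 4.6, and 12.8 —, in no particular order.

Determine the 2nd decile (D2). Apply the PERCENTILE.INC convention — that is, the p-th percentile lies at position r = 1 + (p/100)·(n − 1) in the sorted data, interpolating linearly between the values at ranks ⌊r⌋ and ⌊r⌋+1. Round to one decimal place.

6.9

Sorted: 3.3, 4.6, 6.9, 12.8, 13.1, 13.5, 17.6, 19.3, 22.0, 31.7, 33.5.
n = 11.
r = 1 + (20/100)·(11 − 1) = 1 + 2 = 3.
r is an integer, so P20 is the value at rank 3: 6.9.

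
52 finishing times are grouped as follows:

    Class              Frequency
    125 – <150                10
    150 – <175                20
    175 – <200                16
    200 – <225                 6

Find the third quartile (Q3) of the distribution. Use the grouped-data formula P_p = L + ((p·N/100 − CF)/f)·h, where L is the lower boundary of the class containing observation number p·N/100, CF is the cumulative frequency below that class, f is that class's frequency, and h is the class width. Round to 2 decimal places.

189.06

N = 52; target position k = 75/100 · 52 = 39.
Cumulative frequencies: 10, 30, 46, 52.
Observation 39 falls in the class 175 – <200.
L = 175, CF = 30, f = 16, h = 25.
P75 = 175 + ((39 − 30)/16)·25 = 175 + 14.0625 = 189.062.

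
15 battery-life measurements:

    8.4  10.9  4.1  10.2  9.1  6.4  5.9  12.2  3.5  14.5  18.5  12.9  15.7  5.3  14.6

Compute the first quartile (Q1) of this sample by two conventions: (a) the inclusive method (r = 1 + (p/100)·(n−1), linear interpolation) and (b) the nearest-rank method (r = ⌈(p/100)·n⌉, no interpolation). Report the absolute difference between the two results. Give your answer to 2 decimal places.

0.25

Sorted: 3.5, 4.1, 5.3, 5.9, 6.4, 8.4, 9.1, 10.2, 10.9, 12.2, 12.9, 14.5, 14.6, 15.7, 18.5.
n = 15.
(a) r = 4.5; between ranks 4 (5.9) and 5 (6.4): 6.15.
(b) the nearest-rank method: rank 4 → 5.9.
|6.15 − 5.9| = 0.25.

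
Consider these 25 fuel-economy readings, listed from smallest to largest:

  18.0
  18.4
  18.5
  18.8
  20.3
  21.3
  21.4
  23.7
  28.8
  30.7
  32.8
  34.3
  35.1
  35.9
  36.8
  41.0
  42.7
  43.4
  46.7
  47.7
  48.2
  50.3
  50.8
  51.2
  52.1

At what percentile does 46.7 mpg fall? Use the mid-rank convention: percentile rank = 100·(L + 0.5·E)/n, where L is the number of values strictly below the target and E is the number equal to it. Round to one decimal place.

Count below 46.7: L = 18; count equal: E = 1; n = 25.
Percentile rank = 100·(18 + 0.5·1)/25 = 100·18.5/25 = 74.

74.0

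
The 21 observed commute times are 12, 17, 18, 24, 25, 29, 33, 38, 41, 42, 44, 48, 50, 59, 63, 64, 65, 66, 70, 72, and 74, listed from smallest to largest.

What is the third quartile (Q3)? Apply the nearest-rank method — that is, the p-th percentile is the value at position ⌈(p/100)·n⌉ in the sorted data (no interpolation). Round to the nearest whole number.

n = 21.
Position = ⌈75/100 · 21⌉ = ⌈15.75⌉ = 16.
The value at rank 16 is 64.

64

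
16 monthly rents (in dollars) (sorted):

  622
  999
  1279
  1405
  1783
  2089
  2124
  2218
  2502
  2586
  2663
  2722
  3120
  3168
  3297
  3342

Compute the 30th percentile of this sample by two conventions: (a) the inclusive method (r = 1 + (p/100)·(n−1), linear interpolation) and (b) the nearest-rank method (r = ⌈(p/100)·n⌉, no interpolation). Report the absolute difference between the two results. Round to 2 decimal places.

153.00

n = 16.
(a) r = 5.5; between ranks 5 (1783) and 6 (2089): 1936.
(b) the nearest-rank method: rank 5 → 1783.
|1936 − 1783| = 153.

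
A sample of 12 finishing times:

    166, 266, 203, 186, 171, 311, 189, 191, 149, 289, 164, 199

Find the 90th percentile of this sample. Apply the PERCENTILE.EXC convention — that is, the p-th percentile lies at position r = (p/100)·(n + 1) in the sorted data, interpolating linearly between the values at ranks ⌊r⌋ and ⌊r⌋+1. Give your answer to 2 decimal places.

Sorted: 149, 164, 166, 171, 186, 189, 191, 199, 203, 266, 289, 311.
n = 12.
r = (90/100)·(12 + 1) = 11.7.
Rank 11 is 289 and rank 12 is 311.
Interpolate: 289 + 0.7·(311 − 289) = 289 + 0.7·22 = 304.4.

304.40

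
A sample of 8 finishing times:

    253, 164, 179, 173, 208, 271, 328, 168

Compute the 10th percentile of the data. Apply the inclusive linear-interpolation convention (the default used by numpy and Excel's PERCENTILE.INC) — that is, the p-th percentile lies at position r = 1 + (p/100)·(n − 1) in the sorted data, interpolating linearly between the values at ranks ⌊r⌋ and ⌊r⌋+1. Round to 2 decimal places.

166.80

Sorted: 164, 168, 173, 179, 208, 253, 271, 328.
n = 8.
r = 1 + (10/100)·(8 − 1) = 1 + 0.7 = 1.7.
Rank 1 is 164 and rank 2 is 168.
Interpolate: 164 + 0.7·(168 − 164) = 164 + 0.7·4 = 166.8.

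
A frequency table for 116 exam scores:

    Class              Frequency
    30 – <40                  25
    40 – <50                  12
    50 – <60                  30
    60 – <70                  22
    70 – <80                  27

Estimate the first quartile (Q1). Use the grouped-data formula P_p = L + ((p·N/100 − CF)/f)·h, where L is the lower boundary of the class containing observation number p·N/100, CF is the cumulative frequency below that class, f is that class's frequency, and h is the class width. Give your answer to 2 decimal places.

43.33

N = 116; target position k = 25/100 · 116 = 29.
Cumulative frequencies: 25, 37, 67, 89, 116.
Observation 29 falls in the class 40 – <50.
L = 40, CF = 25, f = 12, h = 10.
P25 = 40 + ((29 − 25)/12)·10 = 40 + 3.33333 = 43.3333.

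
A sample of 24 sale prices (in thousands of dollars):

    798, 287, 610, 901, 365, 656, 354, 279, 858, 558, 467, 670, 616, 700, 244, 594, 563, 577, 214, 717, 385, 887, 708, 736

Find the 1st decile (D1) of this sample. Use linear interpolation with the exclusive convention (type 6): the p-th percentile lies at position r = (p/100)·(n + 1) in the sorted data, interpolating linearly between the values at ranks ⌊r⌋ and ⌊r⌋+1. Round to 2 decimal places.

Sorted: 214, 244, 279, 287, 354, 365, 385, 467, 558, 563, 577, 594, 610, 616, 656, 670, 700, 708, 717, 736, 798, 858, 887, 901.
n = 24.
r = (10/100)·(24 + 1) = 2.5.
Rank 2 is 244 and rank 3 is 279.
Interpolate: 244 + 0.5·(279 − 244) = 244 + 0.5·35 = 261.5.

261.50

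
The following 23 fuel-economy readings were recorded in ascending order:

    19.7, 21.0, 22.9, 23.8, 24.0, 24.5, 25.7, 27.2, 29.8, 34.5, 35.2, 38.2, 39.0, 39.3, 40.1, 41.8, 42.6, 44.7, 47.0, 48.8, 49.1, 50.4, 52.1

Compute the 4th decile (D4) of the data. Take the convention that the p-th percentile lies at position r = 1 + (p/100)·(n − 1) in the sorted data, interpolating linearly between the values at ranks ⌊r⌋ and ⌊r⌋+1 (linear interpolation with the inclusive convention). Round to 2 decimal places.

n = 23.
r = 1 + (40/100)·(23 − 1) = 1 + 8.8 = 9.8.
Rank 9 is 29.8 and rank 10 is 34.5.
Interpolate: 29.8 + 0.8·(34.5 − 29.8) = 29.8 + 0.8·4.7 = 33.56.

33.56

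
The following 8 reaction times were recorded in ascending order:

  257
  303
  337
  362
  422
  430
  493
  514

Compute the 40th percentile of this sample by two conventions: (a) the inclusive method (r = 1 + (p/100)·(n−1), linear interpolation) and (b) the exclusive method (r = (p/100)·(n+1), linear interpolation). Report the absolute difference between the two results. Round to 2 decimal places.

n = 8.
(a) r = 3.8; between ranks 3 (337) and 4 (362): 357.
(b) r = 3.6; between ranks 3 (337) and 4 (362): 352.
|357 − 352| = 5.

5.00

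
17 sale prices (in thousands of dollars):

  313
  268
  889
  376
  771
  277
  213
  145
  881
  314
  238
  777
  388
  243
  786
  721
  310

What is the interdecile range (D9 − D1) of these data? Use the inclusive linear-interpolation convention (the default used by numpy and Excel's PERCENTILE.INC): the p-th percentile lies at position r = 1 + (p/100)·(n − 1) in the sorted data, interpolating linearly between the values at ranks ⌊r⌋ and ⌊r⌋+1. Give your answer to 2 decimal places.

596.00

Sorted: 145, 213, 238, 243, 268, 277, 310, 313, 314, 376, 388, 721, 771, 777, 786, 881, 889.
n = 17.
P10: r = 2.6; ranks 2–3 are 213, 238; interpolating gives 228.
P90: r = 15.4; ranks 15–16 are 786, 881; interpolating gives 824.
Difference: 824 − 228 = 596.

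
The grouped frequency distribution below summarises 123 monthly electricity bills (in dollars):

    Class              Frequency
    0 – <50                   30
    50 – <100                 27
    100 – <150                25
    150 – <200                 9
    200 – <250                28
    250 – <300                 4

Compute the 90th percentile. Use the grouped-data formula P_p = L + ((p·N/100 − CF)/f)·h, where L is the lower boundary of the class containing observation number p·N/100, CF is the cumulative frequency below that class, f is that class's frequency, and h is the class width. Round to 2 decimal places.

235.18

N = 123; target position k = 90/100 · 123 = 110.7.
Cumulative frequencies: 30, 57, 82, 91, 119, 123.
Observation 110.7 falls in the class 200 – <250.
L = 200, CF = 91, f = 28, h = 50.
P90 = 200 + ((110.7 − 91)/28)·50 = 200 + 35.1786 = 235.179.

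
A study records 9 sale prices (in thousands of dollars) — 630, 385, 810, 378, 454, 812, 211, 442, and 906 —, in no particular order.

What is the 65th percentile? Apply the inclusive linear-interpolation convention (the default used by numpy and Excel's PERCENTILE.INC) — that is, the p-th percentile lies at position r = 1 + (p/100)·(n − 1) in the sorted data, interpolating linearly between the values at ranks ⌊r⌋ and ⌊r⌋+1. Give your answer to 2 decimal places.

Sorted: 211, 378, 385, 442, 454, 630, 810, 812, 906.
n = 9.
r = 1 + (65/100)·(9 − 1) = 1 + 5.2 = 6.2.
Rank 6 is 630 and rank 7 is 810.
Interpolate: 630 + 0.2·(810 − 630) = 630 + 0.2·180 = 666.

666.00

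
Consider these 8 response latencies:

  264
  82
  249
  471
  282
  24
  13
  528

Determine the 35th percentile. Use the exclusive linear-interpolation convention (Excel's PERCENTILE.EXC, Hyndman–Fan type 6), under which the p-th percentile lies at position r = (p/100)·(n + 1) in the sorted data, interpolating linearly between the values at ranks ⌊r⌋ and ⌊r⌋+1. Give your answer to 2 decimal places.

Sorted: 13, 24, 82, 249, 264, 282, 471, 528.
n = 8.
r = (35/100)·(8 + 1) = 3.15.
Rank 3 is 82 and rank 4 is 249.
Interpolate: 82 + 0.15·(249 − 82) = 82 + 0.15·167 = 107.05.

107.05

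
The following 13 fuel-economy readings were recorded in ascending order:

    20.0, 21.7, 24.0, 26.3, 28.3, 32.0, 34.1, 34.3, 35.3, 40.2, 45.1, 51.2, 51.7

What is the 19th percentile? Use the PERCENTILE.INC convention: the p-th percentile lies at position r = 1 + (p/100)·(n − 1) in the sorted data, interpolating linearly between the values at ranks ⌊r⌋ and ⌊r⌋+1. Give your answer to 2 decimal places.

24.64

n = 13.
r = 1 + (19/100)·(13 − 1) = 1 + 2.28 = 3.28.
Rank 3 is 24.0 and rank 4 is 26.3.
Interpolate: 24.0 + 0.28·(26.3 − 24.0) = 24.0 + 0.28·2.3 = 24.644.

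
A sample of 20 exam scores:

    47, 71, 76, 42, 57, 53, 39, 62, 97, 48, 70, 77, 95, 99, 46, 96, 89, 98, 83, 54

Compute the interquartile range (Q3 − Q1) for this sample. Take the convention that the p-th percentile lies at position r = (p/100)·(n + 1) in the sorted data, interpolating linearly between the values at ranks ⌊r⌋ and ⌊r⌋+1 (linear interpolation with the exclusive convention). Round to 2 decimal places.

Sorted: 39, 42, 46, 47, 48, 53, 54, 57, 62, 70, 71, 76, 77, 83, 89, 95, 96, 97, 98, 99.
n = 20.
P25: r = 5.25; ranks 5–6 are 48, 53; interpolating gives 49.25.
P75: r = 15.75; ranks 15–16 are 89, 95; interpolating gives 93.5.
Difference: 93.5 − 49.25 = 44.25.

44.25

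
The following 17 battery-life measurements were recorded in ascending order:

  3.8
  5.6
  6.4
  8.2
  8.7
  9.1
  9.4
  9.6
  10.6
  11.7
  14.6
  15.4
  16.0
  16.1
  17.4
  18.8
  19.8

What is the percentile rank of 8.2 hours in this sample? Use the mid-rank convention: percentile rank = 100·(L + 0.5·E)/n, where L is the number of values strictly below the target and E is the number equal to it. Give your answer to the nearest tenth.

Count below 8.2: L = 3; count equal: E = 1; n = 17.
Percentile rank = 100·(3 + 0.5·1)/17 = 100·3.5/17 = 20.59.

20.6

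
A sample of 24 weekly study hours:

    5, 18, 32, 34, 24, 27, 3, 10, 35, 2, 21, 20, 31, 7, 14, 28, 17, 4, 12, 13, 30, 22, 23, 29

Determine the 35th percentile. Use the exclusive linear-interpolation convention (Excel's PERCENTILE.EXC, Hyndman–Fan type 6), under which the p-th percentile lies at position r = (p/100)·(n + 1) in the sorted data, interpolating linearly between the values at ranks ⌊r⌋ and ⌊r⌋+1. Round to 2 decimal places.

13.75

Sorted: 2, 3, 4, 5, 7, 10, 12, 13, 14, 17, 18, 20, 21, 22, 23, 24, 27, 28, 29, 30, 31, 32, 34, 35.
n = 24.
r = (35/100)·(24 + 1) = 8.75.
Rank 8 is 13 and rank 9 is 14.
Interpolate: 13 + 0.75·(14 − 13) = 13 + 0.75·1 = 13.75.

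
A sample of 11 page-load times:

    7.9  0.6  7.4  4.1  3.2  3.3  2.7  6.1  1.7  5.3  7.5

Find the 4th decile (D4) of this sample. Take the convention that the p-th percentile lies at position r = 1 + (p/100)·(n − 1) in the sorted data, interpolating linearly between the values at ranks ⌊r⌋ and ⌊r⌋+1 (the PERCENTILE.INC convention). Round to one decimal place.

3.3

Sorted: 0.6, 1.7, 2.7, 3.2, 3.3, 4.1, 5.3, 6.1, 7.4, 7.5, 7.9.
n = 11.
r = 1 + (40/100)·(11 − 1) = 1 + 4 = 5.
r is an integer, so P40 is the value at rank 5: 3.3.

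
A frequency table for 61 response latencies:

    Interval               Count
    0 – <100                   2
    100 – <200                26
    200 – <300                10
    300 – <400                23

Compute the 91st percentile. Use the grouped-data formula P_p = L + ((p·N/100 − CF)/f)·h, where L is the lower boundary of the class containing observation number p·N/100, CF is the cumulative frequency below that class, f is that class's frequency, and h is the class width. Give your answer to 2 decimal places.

N = 61; target position k = 91/100 · 61 = 55.51.
Cumulative frequencies: 2, 28, 38, 61.
Observation 55.51 falls in the class 300 – <400.
L = 300, CF = 38, f = 23, h = 100.
P91 = 300 + ((55.51 − 38)/23)·100 = 300 + 76.1304 = 376.13.

376.13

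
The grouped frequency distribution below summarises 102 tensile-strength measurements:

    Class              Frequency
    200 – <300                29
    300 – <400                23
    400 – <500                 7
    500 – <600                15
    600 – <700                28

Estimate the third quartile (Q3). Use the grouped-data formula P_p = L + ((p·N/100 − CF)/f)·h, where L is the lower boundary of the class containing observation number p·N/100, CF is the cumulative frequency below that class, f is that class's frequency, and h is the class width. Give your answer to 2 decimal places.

N = 102; target position k = 75/100 · 102 = 76.5.
Cumulative frequencies: 29, 52, 59, 74, 102.
Observation 76.5 falls in the class 600 – <700.
L = 600, CF = 74, f = 28, h = 100.
P75 = 600 + ((76.5 − 74)/28)·100 = 600 + 8.92857 = 608.929.

608.93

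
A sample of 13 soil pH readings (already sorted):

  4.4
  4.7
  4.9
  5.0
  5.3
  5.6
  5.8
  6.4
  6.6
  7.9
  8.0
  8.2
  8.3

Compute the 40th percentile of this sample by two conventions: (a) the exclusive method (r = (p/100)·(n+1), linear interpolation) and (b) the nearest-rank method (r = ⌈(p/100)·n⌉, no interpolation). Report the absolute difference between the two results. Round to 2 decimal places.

n = 13.
(a) r = 5.6; between ranks 5 (5.3) and 6 (5.6): 5.48.
(b) the nearest-rank method: rank 6 → 5.6.
|5.48 − 5.6| = 0.12.

0.12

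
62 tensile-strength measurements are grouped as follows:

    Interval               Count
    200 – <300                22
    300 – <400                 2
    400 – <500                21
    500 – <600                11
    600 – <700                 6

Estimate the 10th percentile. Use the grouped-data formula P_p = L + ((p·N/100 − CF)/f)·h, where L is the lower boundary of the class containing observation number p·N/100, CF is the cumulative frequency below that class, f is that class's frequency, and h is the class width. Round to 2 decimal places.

228.18

N = 62; target position k = 10/100 · 62 = 6.2.
Cumulative frequencies: 22, 24, 45, 56, 62.
Observation 6.2 falls in the class 200 – <300.
L = 200, CF = 0, f = 22, h = 100.
P10 = 200 + ((6.2 − 0)/22)·100 = 200 + 28.1818 = 228.182.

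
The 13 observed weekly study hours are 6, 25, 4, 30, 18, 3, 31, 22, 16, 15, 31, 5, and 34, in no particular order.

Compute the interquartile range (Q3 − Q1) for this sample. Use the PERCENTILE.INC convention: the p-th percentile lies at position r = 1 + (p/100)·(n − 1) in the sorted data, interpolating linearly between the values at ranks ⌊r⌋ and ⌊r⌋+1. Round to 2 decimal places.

24.00

Sorted: 3, 4, 5, 6, 15, 16, 18, 22, 25, 30, 31, 31, 34.
n = 13.
P25: r = 4 (integer) → 6.
P75: r = 10 (integer) → 30.
Difference: 30 − 6 = 24.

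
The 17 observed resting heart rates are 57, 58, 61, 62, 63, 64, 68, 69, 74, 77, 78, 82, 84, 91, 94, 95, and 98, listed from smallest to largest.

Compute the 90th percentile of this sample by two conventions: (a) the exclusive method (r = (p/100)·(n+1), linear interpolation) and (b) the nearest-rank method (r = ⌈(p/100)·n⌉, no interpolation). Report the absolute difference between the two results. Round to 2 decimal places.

n = 17.
(a) r = 16.2; between ranks 16 (95) and 17 (98): 95.6.
(b) the nearest-rank method: rank 16 → 95.
|95.6 − 95| = 0.6.

0.60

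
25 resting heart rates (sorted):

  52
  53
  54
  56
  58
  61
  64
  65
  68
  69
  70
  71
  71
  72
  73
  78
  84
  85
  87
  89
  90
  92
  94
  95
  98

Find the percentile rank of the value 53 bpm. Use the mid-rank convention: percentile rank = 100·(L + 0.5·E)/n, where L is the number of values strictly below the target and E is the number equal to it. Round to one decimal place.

6.0

Count below 53: L = 1; count equal: E = 1; n = 25.
Percentile rank = 100·(1 + 0.5·1)/25 = 100·1.5/25 = 6.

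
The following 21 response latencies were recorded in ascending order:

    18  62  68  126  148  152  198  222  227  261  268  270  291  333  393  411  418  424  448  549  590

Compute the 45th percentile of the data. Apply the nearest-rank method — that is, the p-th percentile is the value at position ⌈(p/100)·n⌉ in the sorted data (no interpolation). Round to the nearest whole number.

261

n = 21.
Position = ⌈45/100 · 21⌉ = ⌈9.45⌉ = 10.
The value at rank 10 is 261.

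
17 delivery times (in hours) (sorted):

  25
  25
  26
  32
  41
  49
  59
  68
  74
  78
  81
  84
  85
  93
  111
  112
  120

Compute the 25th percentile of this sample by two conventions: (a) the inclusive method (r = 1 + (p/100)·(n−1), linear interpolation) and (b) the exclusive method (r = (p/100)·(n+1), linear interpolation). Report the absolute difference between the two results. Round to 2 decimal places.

n = 17.
(a) r = 5 → value at rank 5 = 41.
(b) r = 4.5; between ranks 4 (32) and 5 (41): 36.5.
|41 − 36.5| = 4.5.

4.50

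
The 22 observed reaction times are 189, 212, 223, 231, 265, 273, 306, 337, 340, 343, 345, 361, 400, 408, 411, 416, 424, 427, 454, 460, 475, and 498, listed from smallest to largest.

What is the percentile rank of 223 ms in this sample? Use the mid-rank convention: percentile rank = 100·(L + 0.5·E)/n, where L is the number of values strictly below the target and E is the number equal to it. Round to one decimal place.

11.4

Count below 223: L = 2; count equal: E = 1; n = 22.
Percentile rank = 100·(2 + 0.5·1)/22 = 100·2.5/22 = 11.36.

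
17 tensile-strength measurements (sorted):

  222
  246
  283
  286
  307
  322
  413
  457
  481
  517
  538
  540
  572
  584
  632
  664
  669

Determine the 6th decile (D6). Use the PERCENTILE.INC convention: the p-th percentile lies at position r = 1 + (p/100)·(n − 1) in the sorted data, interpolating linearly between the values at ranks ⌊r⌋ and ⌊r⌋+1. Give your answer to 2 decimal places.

529.60

n = 17.
r = 1 + (60/100)·(17 − 1) = 1 + 9.6 = 10.6.
Rank 10 is 517 and rank 11 is 538.
Interpolate: 517 + 0.6·(538 − 517) = 517 + 0.6·21 = 529.6.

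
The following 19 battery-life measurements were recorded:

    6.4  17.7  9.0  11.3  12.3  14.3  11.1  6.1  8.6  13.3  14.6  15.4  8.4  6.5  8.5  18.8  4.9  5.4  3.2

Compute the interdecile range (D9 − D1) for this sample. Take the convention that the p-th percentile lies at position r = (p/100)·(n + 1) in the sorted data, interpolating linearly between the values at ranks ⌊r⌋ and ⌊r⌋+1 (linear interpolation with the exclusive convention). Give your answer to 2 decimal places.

12.80

Sorted: 3.2, 4.9, 5.4, 6.1, 6.4, 6.5, 8.4, 8.5, 8.6, 9.0, 11.1, 11.3, 12.3, 13.3, 14.3, 14.6, 15.4, 17.7, 18.8.
n = 19.
P10: r = 2 (integer) → 4.9.
P90: r = 18 (integer) → 17.7.
Difference: 17.7 − 4.9 = 12.8.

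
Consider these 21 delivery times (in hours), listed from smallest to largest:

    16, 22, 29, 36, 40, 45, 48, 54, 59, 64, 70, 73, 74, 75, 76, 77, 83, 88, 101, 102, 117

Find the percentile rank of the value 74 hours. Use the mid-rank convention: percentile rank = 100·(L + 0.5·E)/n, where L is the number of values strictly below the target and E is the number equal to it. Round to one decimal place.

59.5

Count below 74: L = 12; count equal: E = 1; n = 21.
Percentile rank = 100·(12 + 0.5·1)/21 = 100·12.5/21 = 59.52.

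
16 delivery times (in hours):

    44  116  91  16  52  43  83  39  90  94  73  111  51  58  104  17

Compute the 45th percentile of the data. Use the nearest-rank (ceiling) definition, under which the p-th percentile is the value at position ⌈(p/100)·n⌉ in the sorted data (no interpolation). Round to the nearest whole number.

58

Sorted: 16, 17, 39, 43, 44, 51, 52, 58, 73, 83, 90, 91, 94, 104, 111, 116.
n = 16.
Position = ⌈45/100 · 16⌉ = ⌈7.2⌉ = 8.
The value at rank 8 is 58.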